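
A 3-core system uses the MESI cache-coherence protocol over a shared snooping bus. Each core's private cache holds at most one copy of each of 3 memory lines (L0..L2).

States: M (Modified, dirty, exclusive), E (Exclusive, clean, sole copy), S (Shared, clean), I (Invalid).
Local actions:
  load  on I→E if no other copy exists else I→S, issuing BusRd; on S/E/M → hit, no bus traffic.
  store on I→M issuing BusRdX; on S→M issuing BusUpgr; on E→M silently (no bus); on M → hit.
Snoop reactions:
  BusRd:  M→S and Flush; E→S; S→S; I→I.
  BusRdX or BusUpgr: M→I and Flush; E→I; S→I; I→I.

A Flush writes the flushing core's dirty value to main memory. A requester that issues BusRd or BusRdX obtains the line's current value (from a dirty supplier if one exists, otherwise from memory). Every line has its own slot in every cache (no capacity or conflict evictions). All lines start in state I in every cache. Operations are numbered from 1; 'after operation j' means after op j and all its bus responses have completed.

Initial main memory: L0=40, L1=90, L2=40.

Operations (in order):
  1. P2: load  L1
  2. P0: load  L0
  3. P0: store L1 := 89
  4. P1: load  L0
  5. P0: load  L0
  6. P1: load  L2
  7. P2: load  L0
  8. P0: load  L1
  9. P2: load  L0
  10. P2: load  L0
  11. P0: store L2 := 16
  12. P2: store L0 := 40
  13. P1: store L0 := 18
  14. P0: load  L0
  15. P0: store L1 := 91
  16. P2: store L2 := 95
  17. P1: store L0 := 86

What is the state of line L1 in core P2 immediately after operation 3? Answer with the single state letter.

  op1 P2: load  L1 → I/I/E on L1; bus BusRd; mem=90
  op2 P0: load  L0 → E/I/I on L0; bus BusRd; mem=40
  op3 P0: store L1 := 89 → M/I/I on L1; bus BusRdX; mem=90
  op4 P1: load  L0 → S/S/I on L0; bus BusRd; mem=40
  op5 P0: load  L0 → S/S/I on L0; bus (none); mem=40
  op6 P1: load  L2 → I/E/I on L2; bus BusRd; mem=40
  op7 P2: load  L0 → S/S/S on L0; bus BusRd; mem=40
  op8 P0: load  L1 → M/I/I on L1; bus (none); mem=90
  op9 P2: load  L0 → S/S/S on L0; bus (none); mem=40
  op10 P2: load  L0 → S/S/S on L0; bus (none); mem=40
  op11 P0: store L2 := 16 → M/I/I on L2; bus BusRdX; mem=40
  op12 P2: store L0 := 40 → I/I/M on L0; bus BusUpgr; mem=40
  op13 P1: store L0 := 18 → I/M/I on L0; bus BusRdX Flush; mem=40
  op14 P0: load  L0 → S/S/I on L0; bus BusRd Flush; mem=18
  op15 P0: store L1 := 91 → M/I/I on L1; bus (none); mem=90
  op16 P2: store L2 := 95 → I/I/M on L2; bus BusRdX Flush; mem=16
  op17 P1: store L0 := 86 → I/M/I on L0; bus BusUpgr; mem=18

state = I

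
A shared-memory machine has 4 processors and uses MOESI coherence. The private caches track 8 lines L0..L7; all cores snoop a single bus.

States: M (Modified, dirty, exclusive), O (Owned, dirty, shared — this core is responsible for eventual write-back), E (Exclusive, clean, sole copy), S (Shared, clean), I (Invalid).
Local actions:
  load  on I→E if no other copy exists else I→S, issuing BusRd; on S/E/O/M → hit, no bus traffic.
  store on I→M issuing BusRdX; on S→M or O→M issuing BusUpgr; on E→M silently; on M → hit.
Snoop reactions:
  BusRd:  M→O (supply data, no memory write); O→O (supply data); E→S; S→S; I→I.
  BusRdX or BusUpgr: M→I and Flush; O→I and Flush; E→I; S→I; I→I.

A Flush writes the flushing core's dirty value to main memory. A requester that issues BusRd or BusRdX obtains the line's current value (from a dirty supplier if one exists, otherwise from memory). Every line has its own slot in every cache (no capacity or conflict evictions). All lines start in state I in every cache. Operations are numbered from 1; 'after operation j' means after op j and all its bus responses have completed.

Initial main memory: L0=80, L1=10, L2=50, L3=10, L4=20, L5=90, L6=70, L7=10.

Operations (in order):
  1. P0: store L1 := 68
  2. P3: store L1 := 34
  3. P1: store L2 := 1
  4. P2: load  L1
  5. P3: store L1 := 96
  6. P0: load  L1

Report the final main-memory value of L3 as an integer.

[1] P0: store L1 := 68 | P0:M(68), P1:I, P2:I, P3:I | bus: BusRdX
[2] P3: store L1 := 34 | P0:I, P1:I, P2:I, P3:M(34) | bus: BusRdX,Flush
[3] P1: store L2 := 1 | P0:I, P1:M(1), P2:I, P3:I | bus: BusRdX
[4] P2: load  L1 | P0:I, P1:I, P2:S(34), P3:O(34) | bus: BusRd
[5] P3: store L1 := 96 | P0:I, P1:I, P2:I, P3:M(96) | bus: BusUpgr
[6] P0: load  L1 | P0:S(96), P1:I, P2:I, P3:O(96) | bus: BusRd

memory[L3] = 10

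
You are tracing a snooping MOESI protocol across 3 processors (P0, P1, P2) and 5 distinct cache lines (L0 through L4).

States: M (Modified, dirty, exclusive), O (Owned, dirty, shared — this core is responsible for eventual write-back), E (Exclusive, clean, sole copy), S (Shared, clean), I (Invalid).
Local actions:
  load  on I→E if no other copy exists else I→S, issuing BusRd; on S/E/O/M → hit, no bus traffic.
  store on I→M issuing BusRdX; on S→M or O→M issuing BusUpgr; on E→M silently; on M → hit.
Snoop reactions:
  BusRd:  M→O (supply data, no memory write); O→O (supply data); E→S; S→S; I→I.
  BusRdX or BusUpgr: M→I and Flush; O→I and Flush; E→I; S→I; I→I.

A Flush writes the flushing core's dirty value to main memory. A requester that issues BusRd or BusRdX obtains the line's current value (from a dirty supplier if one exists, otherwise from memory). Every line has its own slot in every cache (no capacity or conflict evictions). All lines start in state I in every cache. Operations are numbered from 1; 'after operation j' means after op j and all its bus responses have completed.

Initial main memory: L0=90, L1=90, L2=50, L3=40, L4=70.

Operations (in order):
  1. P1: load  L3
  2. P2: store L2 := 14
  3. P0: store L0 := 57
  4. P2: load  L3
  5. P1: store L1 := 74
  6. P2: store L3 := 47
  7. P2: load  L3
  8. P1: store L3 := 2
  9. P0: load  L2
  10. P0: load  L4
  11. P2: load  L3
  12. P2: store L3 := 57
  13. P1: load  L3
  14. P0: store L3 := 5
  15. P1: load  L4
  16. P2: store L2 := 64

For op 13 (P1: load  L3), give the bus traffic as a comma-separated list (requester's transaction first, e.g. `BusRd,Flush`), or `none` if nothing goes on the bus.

bus = BusRd

step 1: P1: load  L3  ⟶  IEI  (L3)  txn=BusRd  M[L3]=40
step 2: P2: store L2 := 14  ⟶  IIM  (L2)  txn=BusRdX  M[L2]=50
step 3: P0: store L0 := 57  ⟶  MII  (L0)  txn=BusRdX  M[L0]=90
step 4: P2: load  L3  ⟶  ISS  (L3)  txn=BusRd  M[L3]=40
step 5: P1: store L1 := 74  ⟶  IMI  (L1)  txn=BusRdX  M[L1]=90
step 6: P2: store L3 := 47  ⟶  IIM  (L3)  txn=BusUpgr  M[L3]=40
step 7: P2: load  L3  ⟶  IIM  (L3)  txn=∅  M[L3]=40
step 8: P1: store L3 := 2  ⟶  IMI  (L3)  txn=BusRdX+Flush  M[L3]=47
step 9: P0: load  L2  ⟶  SIO  (L2)  txn=BusRd  M[L2]=50
step 10: P0: load  L4  ⟶  EII  (L4)  txn=BusRd  M[L4]=70
step 11: P2: load  L3  ⟶  IOS  (L3)  txn=BusRd  M[L3]=47
step 12: P2: store L3 := 57  ⟶  IIM  (L3)  txn=BusUpgr+Flush  M[L3]=2
step 13: P1: load  L3  ⟶  ISO  (L3)  txn=BusRd  M[L3]=2
step 14: P0: store L3 := 5  ⟶  MII  (L3)  txn=BusRdX+Flush  M[L3]=57
step 15: P1: load  L4  ⟶  SSI  (L4)  txn=BusRd  M[L4]=70
step 16: P2: store L2 := 64  ⟶  IIM  (L2)  txn=BusUpgr  M[L2]=50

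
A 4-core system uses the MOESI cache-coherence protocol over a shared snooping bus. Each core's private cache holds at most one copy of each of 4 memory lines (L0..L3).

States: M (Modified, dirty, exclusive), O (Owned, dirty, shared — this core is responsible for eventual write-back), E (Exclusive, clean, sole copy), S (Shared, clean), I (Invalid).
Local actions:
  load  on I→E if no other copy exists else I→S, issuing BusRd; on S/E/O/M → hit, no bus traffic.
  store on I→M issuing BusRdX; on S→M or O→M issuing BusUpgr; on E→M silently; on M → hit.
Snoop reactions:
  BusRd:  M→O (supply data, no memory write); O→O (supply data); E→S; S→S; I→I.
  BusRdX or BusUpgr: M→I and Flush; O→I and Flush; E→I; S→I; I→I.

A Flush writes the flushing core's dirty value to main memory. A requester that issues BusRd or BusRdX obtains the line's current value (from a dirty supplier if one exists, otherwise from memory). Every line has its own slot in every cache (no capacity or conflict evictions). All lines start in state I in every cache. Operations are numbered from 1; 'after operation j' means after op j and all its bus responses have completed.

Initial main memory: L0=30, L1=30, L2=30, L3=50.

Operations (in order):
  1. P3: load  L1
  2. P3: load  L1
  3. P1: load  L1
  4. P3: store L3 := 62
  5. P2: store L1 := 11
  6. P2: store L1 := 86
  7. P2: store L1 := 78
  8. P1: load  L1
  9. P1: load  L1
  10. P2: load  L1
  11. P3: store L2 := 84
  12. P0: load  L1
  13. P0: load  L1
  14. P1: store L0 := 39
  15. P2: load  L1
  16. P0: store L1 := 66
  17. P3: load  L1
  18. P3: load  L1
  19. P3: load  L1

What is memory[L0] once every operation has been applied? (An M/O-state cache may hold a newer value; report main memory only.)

[1] P3: load  L1 | P0:I, P1:I, P2:I, P3:E(30) | bus: BusRd
[2] P3: load  L1 | P0:I, P1:I, P2:I, P3:E(30) | bus: none
[3] P1: load  L1 | P0:I, P1:S(30), P2:I, P3:S(30) | bus: BusRd
[4] P3: store L3 := 62 | P0:I, P1:I, P2:I, P3:M(62) | bus: BusRdX
[5] P2: store L1 := 11 | P0:I, P1:I, P2:M(11), P3:I | bus: BusRdX
[6] P2: store L1 := 86 | P0:I, P1:I, P2:M(86), P3:I | bus: none
[7] P2: store L1 := 78 | P0:I, P1:I, P2:M(78), P3:I | bus: none
[8] P1: load  L1 | P0:I, P1:S(78), P2:O(78), P3:I | bus: BusRd
[9] P1: load  L1 | P0:I, P1:S(78), P2:O(78), P3:I | bus: none
[10] P2: load  L1 | P0:I, P1:S(78), P2:O(78), P3:I | bus: none
[11] P3: store L2 := 84 | P0:I, P1:I, P2:I, P3:M(84) | bus: BusRdX
[12] P0: load  L1 | P0:S(78), P1:S(78), P2:O(78), P3:I | bus: BusRd
[13] P0: load  L1 | P0:S(78), P1:S(78), P2:O(78), P3:I | bus: none
[14] P1: store L0 := 39 | P0:I, P1:M(39), P2:I, P3:I | bus: BusRdX
[15] P2: load  L1 | P0:S(78), P1:S(78), P2:O(78), P3:I | bus: none
[16] P0: store L1 := 66 | P0:M(66), P1:I, P2:I, P3:I | bus: BusUpgr,Flush
[17] P3: load  L1 | P0:O(66), P1:I, P2:I, P3:S(66) | bus: BusRd
[18] P3: load  L1 | P0:O(66), P1:I, P2:I, P3:S(66) | bus: none
[19] P3: load  L1 | P0:O(66), P1:I, P2:I, P3:S(66) | bus: none

memory[L0] = 30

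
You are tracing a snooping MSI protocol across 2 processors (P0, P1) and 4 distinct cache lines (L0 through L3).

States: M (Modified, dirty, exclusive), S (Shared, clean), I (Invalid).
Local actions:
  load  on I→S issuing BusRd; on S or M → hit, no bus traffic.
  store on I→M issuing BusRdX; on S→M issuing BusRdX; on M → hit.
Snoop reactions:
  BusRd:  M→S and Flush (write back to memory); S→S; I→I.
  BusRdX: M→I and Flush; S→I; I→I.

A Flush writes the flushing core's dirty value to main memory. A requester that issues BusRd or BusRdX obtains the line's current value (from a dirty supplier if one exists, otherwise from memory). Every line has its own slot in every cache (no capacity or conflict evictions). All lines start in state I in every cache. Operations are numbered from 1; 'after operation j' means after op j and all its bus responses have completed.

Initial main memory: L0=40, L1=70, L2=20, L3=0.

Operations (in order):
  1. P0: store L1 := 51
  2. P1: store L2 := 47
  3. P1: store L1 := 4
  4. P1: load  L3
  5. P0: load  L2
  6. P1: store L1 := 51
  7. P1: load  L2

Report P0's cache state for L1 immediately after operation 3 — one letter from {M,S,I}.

state = I

1. P0: store L1 := 51  bus=[BusRdX]  L1: P0=M P1=I  mem[L1]=70
2. P1: store L2 := 47  bus=[BusRdX]  L2: P0=I P1=M  mem[L2]=20
3. P1: store L1 := 4  bus=[BusRdX,Flush]  L1: P0=I P1=M  mem[L1]=51
4. P1: load  L3  bus=[BusRd]  L3: P0=I P1=S  mem[L3]=0
5. P0: load  L2  bus=[BusRd,Flush]  L2: P0=S P1=S  mem[L2]=47
6. P1: store L1 := 51  bus=[-]  L1: P0=I P1=M  mem[L1]=51
7. P1: load  L2  bus=[-]  L2: P0=S P1=S  mem[L2]=47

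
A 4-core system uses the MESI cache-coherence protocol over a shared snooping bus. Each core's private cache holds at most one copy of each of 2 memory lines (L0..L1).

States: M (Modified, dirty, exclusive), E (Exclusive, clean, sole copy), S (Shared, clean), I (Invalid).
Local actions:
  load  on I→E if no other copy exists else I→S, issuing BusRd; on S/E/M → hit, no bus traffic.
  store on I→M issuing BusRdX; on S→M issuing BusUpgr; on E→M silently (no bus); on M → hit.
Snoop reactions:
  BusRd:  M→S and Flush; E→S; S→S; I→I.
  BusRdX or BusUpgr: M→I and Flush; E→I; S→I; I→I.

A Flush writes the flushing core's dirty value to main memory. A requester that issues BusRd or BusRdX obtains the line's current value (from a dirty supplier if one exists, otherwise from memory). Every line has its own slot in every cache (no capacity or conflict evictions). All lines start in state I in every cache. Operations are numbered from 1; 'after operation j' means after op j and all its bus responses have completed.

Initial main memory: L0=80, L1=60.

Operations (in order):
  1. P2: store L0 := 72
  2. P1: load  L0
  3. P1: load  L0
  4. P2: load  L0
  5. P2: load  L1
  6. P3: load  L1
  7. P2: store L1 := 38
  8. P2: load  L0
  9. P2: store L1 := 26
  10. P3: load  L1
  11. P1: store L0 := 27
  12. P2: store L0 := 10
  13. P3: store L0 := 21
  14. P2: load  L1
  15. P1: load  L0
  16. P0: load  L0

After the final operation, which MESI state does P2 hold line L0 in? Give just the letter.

state = I

step 1: P2: store L0 := 72  ⟶  IIMI  (L0)  txn=BusRdX  M[L0]=80
step 2: P1: load  L0  ⟶  ISSI  (L0)  txn=BusRd+Flush  M[L0]=72
step 3: P1: load  L0  ⟶  ISSI  (L0)  txn=∅  M[L0]=72
step 4: P2: load  L0  ⟶  ISSI  (L0)  txn=∅  M[L0]=72
step 5: P2: load  L1  ⟶  IIEI  (L1)  txn=BusRd  M[L1]=60
step 6: P3: load  L1  ⟶  IISS  (L1)  txn=BusRd  M[L1]=60
step 7: P2: store L1 := 38  ⟶  IIMI  (L1)  txn=BusUpgr  M[L1]=60
step 8: P2: load  L0  ⟶  ISSI  (L0)  txn=∅  M[L0]=72
step 9: P2: store L1 := 26  ⟶  IIMI  (L1)  txn=∅  M[L1]=60
step 10: P3: load  L1  ⟶  IISS  (L1)  txn=BusRd+Flush  M[L1]=26
step 11: P1: store L0 := 27  ⟶  IMII  (L0)  txn=BusUpgr  M[L0]=72
step 12: P2: store L0 := 10  ⟶  IIMI  (L0)  txn=BusRdX+Flush  M[L0]=27
step 13: P3: store L0 := 21  ⟶  IIIM  (L0)  txn=BusRdX+Flush  M[L0]=10
step 14: P2: load  L1  ⟶  IISS  (L1)  txn=∅  M[L1]=26
step 15: P1: load  L0  ⟶  ISIS  (L0)  txn=BusRd+Flush  M[L0]=21
step 16: P0: load  L0  ⟶  SSIS  (L0)  txn=BusRd  M[L0]=21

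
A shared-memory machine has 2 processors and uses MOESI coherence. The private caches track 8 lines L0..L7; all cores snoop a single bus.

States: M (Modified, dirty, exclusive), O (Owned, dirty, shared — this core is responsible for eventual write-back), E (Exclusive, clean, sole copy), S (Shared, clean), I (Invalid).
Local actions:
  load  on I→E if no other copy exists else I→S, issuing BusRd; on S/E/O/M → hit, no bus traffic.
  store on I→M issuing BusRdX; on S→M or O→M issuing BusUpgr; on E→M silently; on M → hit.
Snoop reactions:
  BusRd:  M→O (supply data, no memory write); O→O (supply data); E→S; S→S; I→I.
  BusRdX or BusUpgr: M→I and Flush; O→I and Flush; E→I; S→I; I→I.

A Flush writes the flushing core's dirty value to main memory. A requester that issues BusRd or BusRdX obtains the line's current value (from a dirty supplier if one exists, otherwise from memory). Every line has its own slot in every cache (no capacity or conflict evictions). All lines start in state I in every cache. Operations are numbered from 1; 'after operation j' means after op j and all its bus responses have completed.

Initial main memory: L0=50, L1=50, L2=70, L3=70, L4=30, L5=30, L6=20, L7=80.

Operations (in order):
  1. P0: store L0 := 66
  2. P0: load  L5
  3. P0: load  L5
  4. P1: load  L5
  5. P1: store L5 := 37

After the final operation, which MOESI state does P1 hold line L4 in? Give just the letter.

state = I

step 1: P0: store L0 := 66  ⟶  MI  (L0)  txn=BusRdX  M[L0]=50
step 2: P0: load  L5  ⟶  EI  (L5)  txn=BusRd  M[L5]=30
step 3: P0: load  L5  ⟶  EI  (L5)  txn=∅  M[L5]=30
step 4: P1: load  L5  ⟶  SS  (L5)  txn=BusRd  M[L5]=30
step 5: P1: store L5 := 37  ⟶  IM  (L5)  txn=BusUpgr  M[L5]=30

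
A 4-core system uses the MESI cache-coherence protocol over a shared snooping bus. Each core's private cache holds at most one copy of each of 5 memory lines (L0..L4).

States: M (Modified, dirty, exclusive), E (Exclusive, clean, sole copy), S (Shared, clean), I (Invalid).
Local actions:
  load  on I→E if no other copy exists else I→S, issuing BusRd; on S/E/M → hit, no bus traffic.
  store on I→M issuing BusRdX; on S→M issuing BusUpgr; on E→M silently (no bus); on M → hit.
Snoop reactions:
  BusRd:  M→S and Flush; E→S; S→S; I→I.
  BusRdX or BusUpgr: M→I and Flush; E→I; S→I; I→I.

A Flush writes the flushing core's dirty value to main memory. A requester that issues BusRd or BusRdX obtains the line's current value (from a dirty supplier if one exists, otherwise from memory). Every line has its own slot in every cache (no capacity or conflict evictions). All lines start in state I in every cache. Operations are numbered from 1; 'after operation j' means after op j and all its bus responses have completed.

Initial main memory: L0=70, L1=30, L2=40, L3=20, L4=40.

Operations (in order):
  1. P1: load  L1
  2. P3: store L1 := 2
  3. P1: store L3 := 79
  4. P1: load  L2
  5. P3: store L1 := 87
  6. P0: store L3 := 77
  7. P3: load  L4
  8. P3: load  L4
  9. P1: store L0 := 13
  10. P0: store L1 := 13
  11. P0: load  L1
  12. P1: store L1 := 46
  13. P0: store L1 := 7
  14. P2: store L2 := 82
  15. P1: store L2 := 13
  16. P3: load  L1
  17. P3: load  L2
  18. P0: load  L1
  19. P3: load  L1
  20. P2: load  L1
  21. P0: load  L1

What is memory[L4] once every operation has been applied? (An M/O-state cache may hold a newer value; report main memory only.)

1. P1: load  L1  bus=[BusRd]  L1: P0=I P1=E P2=I P3=I  mem[L1]=30
2. P3: store L1 := 2  bus=[BusRdX]  L1: P0=I P1=I P2=I P3=M  mem[L1]=30
3. P1: store L3 := 79  bus=[BusRdX]  L3: P0=I P1=M P2=I P3=I  mem[L3]=20
4. P1: load  L2  bus=[BusRd]  L2: P0=I P1=E P2=I P3=I  mem[L2]=40
5. P3: store L1 := 87  bus=[-]  L1: P0=I P1=I P2=I P3=M  mem[L1]=30
6. P0: store L3 := 77  bus=[BusRdX,Flush]  L3: P0=M P1=I P2=I P3=I  mem[L3]=79
7. P3: load  L4  bus=[BusRd]  L4: P0=I P1=I P2=I P3=E  mem[L4]=40
8. P3: load  L4  bus=[-]  L4: P0=I P1=I P2=I P3=E  mem[L4]=40
9. P1: store L0 := 13  bus=[BusRdX]  L0: P0=I P1=M P2=I P3=I  mem[L0]=70
10. P0: store L1 := 13  bus=[BusRdX,Flush]  L1: P0=M P1=I P2=I P3=I  mem[L1]=87
11. P0: load  L1  bus=[-]  L1: P0=M P1=I P2=I P3=I  mem[L1]=87
12. P1: store L1 := 46  bus=[BusRdX,Flush]  L1: P0=I P1=M P2=I P3=I  mem[L1]=13
13. P0: store L1 := 7  bus=[BusRdX,Flush]  L1: P0=M P1=I P2=I P3=I  mem[L1]=46
14. P2: store L2 := 82  bus=[BusRdX]  L2: P0=I P1=I P2=M P3=I  mem[L2]=40
15. P1: store L2 := 13  bus=[BusRdX,Flush]  L2: P0=I P1=M P2=I P3=I  mem[L2]=82
16. P3: load  L1  bus=[BusRd,Flush]  L1: P0=S P1=I P2=I P3=S  mem[L1]=7
17. P3: load  L2  bus=[BusRd,Flush]  L2: P0=I P1=S P2=I P3=S  mem[L2]=13
18. P0: load  L1  bus=[-]  L1: P0=S P1=I P2=I P3=S  mem[L1]=7
19. P3: load  L1  bus=[-]  L1: P0=S P1=I P2=I P3=S  mem[L1]=7
20. P2: load  L1  bus=[BusRd]  L1: P0=S P1=I P2=S P3=S  mem[L1]=7
21. P0: load  L1  bus=[-]  L1: P0=S P1=I P2=S P3=S  mem[L1]=7

memory[L4] = 40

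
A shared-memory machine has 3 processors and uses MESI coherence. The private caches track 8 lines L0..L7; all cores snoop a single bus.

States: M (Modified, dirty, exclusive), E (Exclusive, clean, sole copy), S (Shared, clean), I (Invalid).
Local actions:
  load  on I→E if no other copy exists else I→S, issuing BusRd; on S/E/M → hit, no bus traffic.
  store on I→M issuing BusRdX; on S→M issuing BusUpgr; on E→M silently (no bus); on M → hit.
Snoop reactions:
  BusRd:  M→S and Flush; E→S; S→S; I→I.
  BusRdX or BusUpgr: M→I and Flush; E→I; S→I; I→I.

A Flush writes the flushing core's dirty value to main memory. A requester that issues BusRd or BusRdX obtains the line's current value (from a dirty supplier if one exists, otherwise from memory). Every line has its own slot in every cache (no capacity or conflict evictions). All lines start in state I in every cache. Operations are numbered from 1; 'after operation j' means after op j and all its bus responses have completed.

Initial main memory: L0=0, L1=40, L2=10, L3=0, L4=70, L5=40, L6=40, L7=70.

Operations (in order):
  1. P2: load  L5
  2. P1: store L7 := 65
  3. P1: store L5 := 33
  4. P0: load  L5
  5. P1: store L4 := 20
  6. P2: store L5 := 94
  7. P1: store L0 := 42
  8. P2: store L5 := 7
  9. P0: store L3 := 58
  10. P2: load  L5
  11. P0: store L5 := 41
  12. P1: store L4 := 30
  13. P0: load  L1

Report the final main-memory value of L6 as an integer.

memory[L6] = 40

step 1: P2: load  L5  ⟶  IIE  (L5)  txn=BusRd  M[L5]=40
step 2: P1: store L7 := 65  ⟶  IMI  (L7)  txn=BusRdX  M[L7]=70
step 3: P1: store L5 := 33  ⟶  IMI  (L5)  txn=BusRdX  M[L5]=40
step 4: P0: load  L5  ⟶  SSI  (L5)  txn=BusRd+Flush  M[L5]=33
step 5: P1: store L4 := 20  ⟶  IMI  (L4)  txn=BusRdX  M[L4]=70
step 6: P2: store L5 := 94  ⟶  IIM  (L5)  txn=BusRdX  M[L5]=33
step 7: P1: store L0 := 42  ⟶  IMI  (L0)  txn=BusRdX  M[L0]=0
step 8: P2: store L5 := 7  ⟶  IIM  (L5)  txn=∅  M[L5]=33
step 9: P0: store L3 := 58  ⟶  MII  (L3)  txn=BusRdX  M[L3]=0
step 10: P2: load  L5  ⟶  IIM  (L5)  txn=∅  M[L5]=33
step 11: P0: store L5 := 41  ⟶  MII  (L5)  txn=BusRdX+Flush  M[L5]=7
step 12: P1: store L4 := 30  ⟶  IMI  (L4)  txn=∅  M[L4]=70
step 13: P0: load  L1  ⟶  EII  (L1)  txn=BusRd  M[L1]=40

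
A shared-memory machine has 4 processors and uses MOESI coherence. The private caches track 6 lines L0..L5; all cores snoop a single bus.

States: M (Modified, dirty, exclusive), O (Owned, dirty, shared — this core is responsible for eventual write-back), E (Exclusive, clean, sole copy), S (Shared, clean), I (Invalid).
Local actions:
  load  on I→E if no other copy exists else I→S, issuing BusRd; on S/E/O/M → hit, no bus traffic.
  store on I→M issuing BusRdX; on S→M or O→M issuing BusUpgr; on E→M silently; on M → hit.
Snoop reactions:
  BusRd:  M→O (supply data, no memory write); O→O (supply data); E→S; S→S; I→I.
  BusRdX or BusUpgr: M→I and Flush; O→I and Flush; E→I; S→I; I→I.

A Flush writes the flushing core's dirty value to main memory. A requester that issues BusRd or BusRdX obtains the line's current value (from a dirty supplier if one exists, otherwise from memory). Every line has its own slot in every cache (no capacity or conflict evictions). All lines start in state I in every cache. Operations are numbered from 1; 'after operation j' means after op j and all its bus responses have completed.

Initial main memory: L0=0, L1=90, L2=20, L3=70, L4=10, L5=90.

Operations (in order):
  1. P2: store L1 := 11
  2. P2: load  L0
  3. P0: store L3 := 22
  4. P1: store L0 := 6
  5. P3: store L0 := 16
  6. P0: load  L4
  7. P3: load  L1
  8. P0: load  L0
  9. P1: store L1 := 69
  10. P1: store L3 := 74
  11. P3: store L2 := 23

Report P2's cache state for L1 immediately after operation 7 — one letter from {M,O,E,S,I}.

[1] P2: store L1 := 11 | P0:I, P1:I, P2:M(11), P3:I | bus: BusRdX
[2] P2: load  L0 | P0:I, P1:I, P2:E(0), P3:I | bus: BusRd
[3] P0: store L3 := 22 | P0:M(22), P1:I, P2:I, P3:I | bus: BusRdX
[4] P1: store L0 := 6 | P0:I, P1:M(6), P2:I, P3:I | bus: BusRdX
[5] P3: store L0 := 16 | P0:I, P1:I, P2:I, P3:M(16) | bus: BusRdX,Flush
[6] P0: load  L4 | P0:E(10), P1:I, P2:I, P3:I | bus: BusRd
[7] P3: load  L1 | P0:I, P1:I, P2:O(11), P3:S(11) | bus: BusRd
[8] P0: load  L0 | P0:S(16), P1:I, P2:I, P3:O(16) | bus: BusRd
[9] P1: store L1 := 69 | P0:I, P1:M(69), P2:I, P3:I | bus: BusRdX,Flush
[10] P1: store L3 := 74 | P0:I, P1:M(74), P2:I, P3:I | bus: BusRdX,Flush
[11] P3: store L2 := 23 | P0:I, P1:I, P2:I, P3:M(23) | bus: BusRdX

state = O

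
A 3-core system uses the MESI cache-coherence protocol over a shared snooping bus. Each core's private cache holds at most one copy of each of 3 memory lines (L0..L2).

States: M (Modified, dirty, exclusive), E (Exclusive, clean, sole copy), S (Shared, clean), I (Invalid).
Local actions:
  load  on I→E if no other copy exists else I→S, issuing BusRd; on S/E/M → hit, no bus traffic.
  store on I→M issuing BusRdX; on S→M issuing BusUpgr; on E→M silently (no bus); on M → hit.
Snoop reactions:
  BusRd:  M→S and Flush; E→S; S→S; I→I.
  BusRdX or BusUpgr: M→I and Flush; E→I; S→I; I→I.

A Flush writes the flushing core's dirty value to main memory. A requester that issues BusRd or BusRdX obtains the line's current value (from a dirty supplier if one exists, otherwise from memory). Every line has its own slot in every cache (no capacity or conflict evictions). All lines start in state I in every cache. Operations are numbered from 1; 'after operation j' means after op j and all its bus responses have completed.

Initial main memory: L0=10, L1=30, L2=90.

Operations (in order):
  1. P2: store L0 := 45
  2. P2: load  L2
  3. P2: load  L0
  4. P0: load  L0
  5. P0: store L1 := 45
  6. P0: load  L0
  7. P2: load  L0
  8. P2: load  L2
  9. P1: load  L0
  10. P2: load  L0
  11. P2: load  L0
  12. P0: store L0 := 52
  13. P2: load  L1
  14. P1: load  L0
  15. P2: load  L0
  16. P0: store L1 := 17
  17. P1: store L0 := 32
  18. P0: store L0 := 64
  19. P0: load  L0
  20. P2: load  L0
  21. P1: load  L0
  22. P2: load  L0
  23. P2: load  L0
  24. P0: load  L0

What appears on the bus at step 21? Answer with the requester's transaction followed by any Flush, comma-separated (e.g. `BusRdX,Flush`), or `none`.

bus = BusRd

  op1 P2: store L0 := 45 → I/I/M on L0; bus BusRdX; mem=10
  op2 P2: load  L2 → I/I/E on L2; bus BusRd; mem=90
  op3 P2: load  L0 → I/I/M on L0; bus (none); mem=10
  op4 P0: load  L0 → S/I/S on L0; bus BusRd Flush; mem=45
  op5 P0: store L1 := 45 → M/I/I on L1; bus BusRdX; mem=30
  op6 P0: load  L0 → S/I/S on L0; bus (none); mem=45
  op7 P2: load  L0 → S/I/S on L0; bus (none); mem=45
  op8 P2: load  L2 → I/I/E on L2; bus (none); mem=90
  op9 P1: load  L0 → S/S/S on L0; bus BusRd; mem=45
  op10 P2: load  L0 → S/S/S on L0; bus (none); mem=45
  op11 P2: load  L0 → S/S/S on L0; bus (none); mem=45
  op12 P0: store L0 := 52 → M/I/I on L0; bus BusUpgr; mem=45
  op13 P2: load  L1 → S/I/S on L1; bus BusRd Flush; mem=45
  op14 P1: load  L0 → S/S/I on L0; bus BusRd Flush; mem=52
  op15 P2: load  L0 → S/S/S on L0; bus BusRd; mem=52
  op16 P0: store L1 := 17 → M/I/I on L1; bus BusUpgr; mem=45
  op17 P1: store L0 := 32 → I/M/I on L0; bus BusUpgr; mem=52
  op18 P0: store L0 := 64 → M/I/I on L0; bus BusRdX Flush; mem=32
  op19 P0: load  L0 → M/I/I on L0; bus (none); mem=32
  op20 P2: load  L0 → S/I/S on L0; bus BusRd Flush; mem=64
  op21 P1: load  L0 → S/S/S on L0; bus BusRd; mem=64
  op22 P2: load  L0 → S/S/S on L0; bus (none); mem=64
  op23 P2: load  L0 → S/S/S on L0; bus (none); mem=64
  op24 P0: load  L0 → S/S/S on L0; bus (none); mem=64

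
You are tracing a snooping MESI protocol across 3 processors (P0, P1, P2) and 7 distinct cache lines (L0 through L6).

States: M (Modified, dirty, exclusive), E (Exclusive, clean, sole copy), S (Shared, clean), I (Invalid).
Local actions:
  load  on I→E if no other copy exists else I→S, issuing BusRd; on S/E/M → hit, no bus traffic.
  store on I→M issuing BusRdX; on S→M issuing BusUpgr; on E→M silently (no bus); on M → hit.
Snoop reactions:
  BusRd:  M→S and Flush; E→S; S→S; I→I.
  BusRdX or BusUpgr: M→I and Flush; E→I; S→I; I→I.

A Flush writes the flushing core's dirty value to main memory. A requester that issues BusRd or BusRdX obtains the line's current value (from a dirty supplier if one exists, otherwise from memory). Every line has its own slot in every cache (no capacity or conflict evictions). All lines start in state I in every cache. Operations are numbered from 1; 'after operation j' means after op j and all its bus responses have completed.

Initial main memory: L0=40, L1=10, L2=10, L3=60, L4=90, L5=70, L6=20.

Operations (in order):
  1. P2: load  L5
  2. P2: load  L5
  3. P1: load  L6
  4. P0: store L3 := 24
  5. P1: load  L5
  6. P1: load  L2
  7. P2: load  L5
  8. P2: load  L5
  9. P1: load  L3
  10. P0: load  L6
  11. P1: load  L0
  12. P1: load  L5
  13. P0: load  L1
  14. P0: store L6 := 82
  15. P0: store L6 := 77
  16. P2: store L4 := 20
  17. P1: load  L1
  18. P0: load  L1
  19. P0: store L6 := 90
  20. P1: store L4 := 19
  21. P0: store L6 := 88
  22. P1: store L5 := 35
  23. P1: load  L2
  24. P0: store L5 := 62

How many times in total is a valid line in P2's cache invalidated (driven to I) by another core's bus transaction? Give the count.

invalidations = 2

[1] P2: load  L5 | P0:I, P1:I, P2:E(70) | bus: BusRd
[2] P2: load  L5 | P0:I, P1:I, P2:E(70) | bus: none
[3] P1: load  L6 | P0:I, P1:E(20), P2:I | bus: BusRd
[4] P0: store L3 := 24 | P0:M(24), P1:I, P2:I | bus: BusRdX
[5] P1: load  L5 | P0:I, P1:S(70), P2:S(70) | bus: BusRd
[6] P1: load  L2 | P0:I, P1:E(10), P2:I | bus: BusRd
[7] P2: load  L5 | P0:I, P1:S(70), P2:S(70) | bus: none
[8] P2: load  L5 | P0:I, P1:S(70), P2:S(70) | bus: none
[9] P1: load  L3 | P0:S(24), P1:S(24), P2:I | bus: BusRd,Flush
[10] P0: load  L6 | P0:S(20), P1:S(20), P2:I | bus: BusRd
[11] P1: load  L0 | P0:I, P1:E(40), P2:I | bus: BusRd
[12] P1: load  L5 | P0:I, P1:S(70), P2:S(70) | bus: none
[13] P0: load  L1 | P0:E(10), P1:I, P2:I | bus: BusRd
[14] P0: store L6 := 82 | P0:M(82), P1:I, P2:I | bus: BusUpgr
[15] P0: store L6 := 77 | P0:M(77), P1:I, P2:I | bus: none
[16] P2: store L4 := 20 | P0:I, P1:I, P2:M(20) | bus: BusRdX
[17] P1: load  L1 | P0:S(10), P1:S(10), P2:I | bus: BusRd
[18] P0: load  L1 | P0:S(10), P1:S(10), P2:I | bus: none
[19] P0: store L6 := 90 | P0:M(90), P1:I, P2:I | bus: none
[20] P1: store L4 := 19 | P0:I, P1:M(19), P2:I | bus: BusRdX,Flush
[21] P0: store L6 := 88 | P0:M(88), P1:I, P2:I | bus: none
[22] P1: store L5 := 35 | P0:I, P1:M(35), P2:I | bus: BusUpgr
[23] P1: load  L2 | P0:I, P1:E(10), P2:I | bus: none
[24] P0: store L5 := 62 | P0:M(62), P1:I, P2:I | bus: BusRdX,Flush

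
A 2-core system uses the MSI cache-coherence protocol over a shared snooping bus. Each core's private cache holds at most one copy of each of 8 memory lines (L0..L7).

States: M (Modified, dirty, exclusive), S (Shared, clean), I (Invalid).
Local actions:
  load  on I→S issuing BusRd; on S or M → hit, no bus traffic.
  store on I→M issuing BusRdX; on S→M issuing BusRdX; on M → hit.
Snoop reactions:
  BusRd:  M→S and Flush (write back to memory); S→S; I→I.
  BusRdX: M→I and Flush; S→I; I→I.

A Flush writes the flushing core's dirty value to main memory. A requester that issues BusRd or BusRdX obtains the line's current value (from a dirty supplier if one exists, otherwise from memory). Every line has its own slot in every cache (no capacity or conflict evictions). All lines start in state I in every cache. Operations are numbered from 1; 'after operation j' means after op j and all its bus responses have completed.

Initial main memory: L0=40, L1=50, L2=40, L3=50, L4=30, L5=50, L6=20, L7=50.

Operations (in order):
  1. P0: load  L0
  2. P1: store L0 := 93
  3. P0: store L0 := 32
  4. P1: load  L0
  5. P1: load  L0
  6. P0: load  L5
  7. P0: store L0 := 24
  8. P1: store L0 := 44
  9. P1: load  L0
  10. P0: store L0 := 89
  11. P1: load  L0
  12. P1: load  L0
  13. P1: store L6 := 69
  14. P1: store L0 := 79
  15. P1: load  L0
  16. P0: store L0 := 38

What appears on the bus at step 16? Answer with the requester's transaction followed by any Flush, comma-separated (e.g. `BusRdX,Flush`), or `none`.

bus = BusRdX,Flush

1. P0: load  L0  bus=[BusRd]  L0: P0=S P1=I  mem[L0]=40
2. P1: store L0 := 93  bus=[BusRdX]  L0: P0=I P1=M  mem[L0]=40
3. P0: store L0 := 32  bus=[BusRdX,Flush]  L0: P0=M P1=I  mem[L0]=93
4. P1: load  L0  bus=[BusRd,Flush]  L0: P0=S P1=S  mem[L0]=32
5. P1: load  L0  bus=[-]  L0: P0=S P1=S  mem[L0]=32
6. P0: load  L5  bus=[BusRd]  L5: P0=S P1=I  mem[L5]=50
7. P0: store L0 := 24  bus=[BusRdX]  L0: P0=M P1=I  mem[L0]=32
8. P1: store L0 := 44  bus=[BusRdX,Flush]  L0: P0=I P1=M  mem[L0]=24
9. P1: load  L0  bus=[-]  L0: P0=I P1=M  mem[L0]=24
10. P0: store L0 := 89  bus=[BusRdX,Flush]  L0: P0=M P1=I  mem[L0]=44
11. P1: load  L0  bus=[BusRd,Flush]  L0: P0=S P1=S  mem[L0]=89
12. P1: load  L0  bus=[-]  L0: P0=S P1=S  mem[L0]=89
13. P1: store L6 := 69  bus=[BusRdX]  L6: P0=I P1=M  mem[L6]=20
14. P1: store L0 := 79  bus=[BusRdX]  L0: P0=I P1=M  mem[L0]=89
15. P1: load  L0  bus=[-]  L0: P0=I P1=M  mem[L0]=89
16. P0: store L0 := 38  bus=[BusRdX,Flush]  L0: P0=M P1=I  mem[L0]=79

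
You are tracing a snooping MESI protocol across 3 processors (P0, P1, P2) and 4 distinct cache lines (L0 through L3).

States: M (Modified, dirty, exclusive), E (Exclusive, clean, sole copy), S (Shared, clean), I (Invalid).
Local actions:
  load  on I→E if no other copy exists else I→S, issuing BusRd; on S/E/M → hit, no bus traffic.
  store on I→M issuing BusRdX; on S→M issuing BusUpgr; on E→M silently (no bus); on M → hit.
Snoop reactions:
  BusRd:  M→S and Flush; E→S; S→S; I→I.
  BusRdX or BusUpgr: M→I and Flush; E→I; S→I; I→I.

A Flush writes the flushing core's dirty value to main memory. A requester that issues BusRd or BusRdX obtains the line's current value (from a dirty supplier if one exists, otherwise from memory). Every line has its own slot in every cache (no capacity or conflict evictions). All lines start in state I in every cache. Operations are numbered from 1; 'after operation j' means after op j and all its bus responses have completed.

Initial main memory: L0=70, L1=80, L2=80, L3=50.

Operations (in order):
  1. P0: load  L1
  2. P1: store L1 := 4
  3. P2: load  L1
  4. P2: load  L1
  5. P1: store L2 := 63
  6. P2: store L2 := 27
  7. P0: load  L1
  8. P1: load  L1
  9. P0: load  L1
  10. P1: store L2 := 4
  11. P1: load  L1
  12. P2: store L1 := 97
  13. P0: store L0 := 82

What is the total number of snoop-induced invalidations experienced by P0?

  op1 P0: load  L1 → E/I/I on L1; bus BusRd; mem=80
  op2 P1: store L1 := 4 → I/M/I on L1; bus BusRdX; mem=80
  op3 P2: load  L1 → I/S/S on L1; bus BusRd Flush; mem=4
  op4 P2: load  L1 → I/S/S on L1; bus (none); mem=4
  op5 P1: store L2 := 63 → I/M/I on L2; bus BusRdX; mem=80
  op6 P2: store L2 := 27 → I/I/M on L2; bus BusRdX Flush; mem=63
  op7 P0: load  L1 → S/S/S on L1; bus BusRd; mem=4
  op8 P1: load  L1 → S/S/S on L1; bus (none); mem=4
  op9 P0: load  L1 → S/S/S on L1; bus (none); mem=4
  op10 P1: store L2 := 4 → I/M/I on L2; bus BusRdX Flush; mem=27
  op11 P1: load  L1 → S/S/S on L1; bus (none); mem=4
  op12 P2: store L1 := 97 → I/I/M on L1; bus BusUpgr; mem=4
  op13 P0: store L0 := 82 → M/I/I on L0; bus BusRdX; mem=70

invalidations = 2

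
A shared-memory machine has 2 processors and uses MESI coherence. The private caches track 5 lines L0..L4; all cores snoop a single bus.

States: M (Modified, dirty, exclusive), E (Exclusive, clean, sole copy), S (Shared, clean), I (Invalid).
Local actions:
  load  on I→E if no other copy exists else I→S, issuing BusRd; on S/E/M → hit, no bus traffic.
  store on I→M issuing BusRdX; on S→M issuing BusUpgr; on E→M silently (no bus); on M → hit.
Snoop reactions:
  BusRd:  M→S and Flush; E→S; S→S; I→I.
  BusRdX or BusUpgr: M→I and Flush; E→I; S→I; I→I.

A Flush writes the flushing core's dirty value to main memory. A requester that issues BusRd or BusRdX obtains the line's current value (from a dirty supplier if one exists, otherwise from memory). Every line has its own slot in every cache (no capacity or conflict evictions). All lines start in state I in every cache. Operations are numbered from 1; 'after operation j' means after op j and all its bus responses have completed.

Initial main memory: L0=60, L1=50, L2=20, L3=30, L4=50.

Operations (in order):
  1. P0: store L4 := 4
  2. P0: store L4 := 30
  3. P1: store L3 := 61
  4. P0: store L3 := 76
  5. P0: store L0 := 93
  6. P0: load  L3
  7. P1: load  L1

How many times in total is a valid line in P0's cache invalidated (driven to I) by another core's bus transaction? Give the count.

step 1: P0: store L4 := 4  ⟶  MI  (L4)  txn=BusRdX  M[L4]=50
step 2: P0: store L4 := 30  ⟶  MI  (L4)  txn=∅  M[L4]=50
step 3: P1: store L3 := 61  ⟶  IM  (L3)  txn=BusRdX  M[L3]=30
step 4: P0: store L3 := 76  ⟶  MI  (L3)  txn=BusRdX+Flush  M[L3]=61
step 5: P0: store L0 := 93  ⟶  MI  (L0)  txn=BusRdX  M[L0]=60
step 6: P0: load  L3  ⟶  MI  (L3)  txn=∅  M[L3]=61
step 7: P1: load  L1  ⟶  IE  (L1)  txn=BusRd  M[L1]=50

invalidations = 0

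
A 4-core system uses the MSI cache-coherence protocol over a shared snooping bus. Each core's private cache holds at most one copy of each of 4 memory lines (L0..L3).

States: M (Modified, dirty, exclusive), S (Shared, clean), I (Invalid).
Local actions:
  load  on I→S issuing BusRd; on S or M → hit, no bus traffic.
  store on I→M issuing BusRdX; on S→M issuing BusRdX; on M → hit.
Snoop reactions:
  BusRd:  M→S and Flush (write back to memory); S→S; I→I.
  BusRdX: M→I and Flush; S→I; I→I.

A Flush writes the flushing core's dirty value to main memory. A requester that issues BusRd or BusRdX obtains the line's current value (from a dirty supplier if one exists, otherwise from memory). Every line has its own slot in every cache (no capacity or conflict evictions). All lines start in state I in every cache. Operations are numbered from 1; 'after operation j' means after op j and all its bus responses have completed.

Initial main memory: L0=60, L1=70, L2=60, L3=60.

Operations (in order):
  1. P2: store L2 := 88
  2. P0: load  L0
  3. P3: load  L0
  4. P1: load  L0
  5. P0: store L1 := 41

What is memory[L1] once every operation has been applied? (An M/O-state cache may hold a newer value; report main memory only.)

memory[L1] = 70

step 1: P2: store L2 := 88  ⟶  IIMI  (L2)  txn=BusRdX  M[L2]=60
step 2: P0: load  L0  ⟶  SIII  (L0)  txn=BusRd  M[L0]=60
step 3: P3: load  L0  ⟶  SIIS  (L0)  txn=BusRd  M[L0]=60
step 4: P1: load  L0  ⟶  SSIS  (L0)  txn=BusRd  M[L0]=60
step 5: P0: store L1 := 41  ⟶  MIII  (L1)  txn=BusRdX  M[L1]=70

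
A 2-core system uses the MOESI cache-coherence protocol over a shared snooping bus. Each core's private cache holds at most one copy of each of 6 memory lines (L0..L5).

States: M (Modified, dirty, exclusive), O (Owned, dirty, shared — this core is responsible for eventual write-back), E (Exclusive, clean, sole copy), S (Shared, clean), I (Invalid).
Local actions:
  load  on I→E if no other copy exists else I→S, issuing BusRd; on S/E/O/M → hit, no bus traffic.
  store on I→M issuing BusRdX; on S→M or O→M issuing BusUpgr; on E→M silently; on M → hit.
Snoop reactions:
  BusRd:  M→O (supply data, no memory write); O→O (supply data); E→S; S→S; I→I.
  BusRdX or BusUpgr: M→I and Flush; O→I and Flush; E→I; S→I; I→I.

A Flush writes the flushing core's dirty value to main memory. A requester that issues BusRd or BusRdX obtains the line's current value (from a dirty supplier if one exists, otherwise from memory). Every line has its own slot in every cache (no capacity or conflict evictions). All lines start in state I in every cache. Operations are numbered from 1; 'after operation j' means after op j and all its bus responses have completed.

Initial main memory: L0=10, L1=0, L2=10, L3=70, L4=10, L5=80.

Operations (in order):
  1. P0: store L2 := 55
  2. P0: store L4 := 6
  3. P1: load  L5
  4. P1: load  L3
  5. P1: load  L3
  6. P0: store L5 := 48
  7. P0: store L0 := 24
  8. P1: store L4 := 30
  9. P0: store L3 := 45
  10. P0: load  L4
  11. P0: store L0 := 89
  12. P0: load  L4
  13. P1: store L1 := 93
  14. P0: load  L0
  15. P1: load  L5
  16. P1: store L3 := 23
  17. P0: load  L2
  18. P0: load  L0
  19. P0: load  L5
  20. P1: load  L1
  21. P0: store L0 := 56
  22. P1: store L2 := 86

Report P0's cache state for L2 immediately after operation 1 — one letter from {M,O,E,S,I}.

state = M

1. P0: store L2 := 55  bus=[BusRdX]  L2: P0=M P1=I  mem[L2]=10
2. P0: store L4 := 6  bus=[BusRdX]  L4: P0=M P1=I  mem[L4]=10
3. P1: load  L5  bus=[BusRd]  L5: P0=I P1=E  mem[L5]=80
4. P1: load  L3  bus=[BusRd]  L3: P0=I P1=E  mem[L3]=70
5. P1: load  L3  bus=[-]  L3: P0=I P1=E  mem[L3]=70
6. P0: store L5 := 48  bus=[BusRdX]  L5: P0=M P1=I  mem[L5]=80
7. P0: store L0 := 24  bus=[BusRdX]  L0: P0=M P1=I  mem[L0]=10
8. P1: store L4 := 30  bus=[BusRdX,Flush]  L4: P0=I P1=M  mem[L4]=6
9. P0: store L3 := 45  bus=[BusRdX]  L3: P0=M P1=I  mem[L3]=70
10. P0: load  L4  bus=[BusRd]  L4: P0=S P1=O  mem[L4]=6
11. P0: store L0 := 89  bus=[-]  L0: P0=M P1=I  mem[L0]=10
12. P0: load  L4  bus=[-]  L4: P0=S P1=O  mem[L4]=6
13. P1: store L1 := 93  bus=[BusRdX]  L1: P0=I P1=M  mem[L1]=0
14. P0: load  L0  bus=[-]  L0: P0=M P1=I  mem[L0]=10
15. P1: load  L5  bus=[BusRd]  L5: P0=O P1=S  mem[L5]=80
16. P1: store L3 := 23  bus=[BusRdX,Flush]  L3: P0=I P1=M  mem[L3]=45
17. P0: load  L2  bus=[-]  L2: P0=M P1=I  mem[L2]=10
18. P0: load  L0  bus=[-]  L0: P0=M P1=I  mem[L0]=10
19. P0: load  L5  bus=[-]  L5: P0=O P1=S  mem[L5]=80
20. P1: load  L1  bus=[-]  L1: P0=I P1=M  mem[L1]=0
21. P0: store L0 := 56  bus=[-]  L0: P0=M P1=I  mem[L0]=10
22. P1: store L2 := 86  bus=[BusRdX,Flush]  L2: P0=I P1=M  mem[L2]=55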